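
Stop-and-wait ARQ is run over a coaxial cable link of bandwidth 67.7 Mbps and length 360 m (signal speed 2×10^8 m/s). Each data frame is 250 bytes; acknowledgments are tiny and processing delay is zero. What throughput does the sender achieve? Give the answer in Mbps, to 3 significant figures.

t_tx = L/R = 2000/67700000 = 2.95421e-05 s.
t_prop = 360/200000000 = 1.8e-06 s; RTT = 3.6e-06 s.
Cycle = t_tx + RTT = 3.31421e-05 s.
Throughput = L / cycle = 2000 / 3.31421e-05 = 60.3 Mbps.

60.3 Mbps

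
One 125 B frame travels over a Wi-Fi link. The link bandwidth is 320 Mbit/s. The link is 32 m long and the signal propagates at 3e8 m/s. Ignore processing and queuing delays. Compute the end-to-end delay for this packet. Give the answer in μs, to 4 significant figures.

L = 125 × 8 = 1000 bits.
Transmission delay = L/R = 1000 / 320000000 = 3.125 μs.
Propagation delay = d/s = 32 m / 300000000 m/s = 0.106667 μs.
Total = 3.232 μs.

3.232 μs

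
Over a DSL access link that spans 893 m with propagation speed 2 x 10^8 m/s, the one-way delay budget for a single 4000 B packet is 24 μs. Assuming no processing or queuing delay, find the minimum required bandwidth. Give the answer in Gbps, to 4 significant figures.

1.638 Gbps

L = 32000 bits.
Propagation delay = 893 / 200000000 = 4.465 μs.
Transmission budget = 24 − 4.465 = 19.535 μs.
R ≥ L / t_tx = 32000 bits / 1.9535e-05 s = 1.638 Gbps.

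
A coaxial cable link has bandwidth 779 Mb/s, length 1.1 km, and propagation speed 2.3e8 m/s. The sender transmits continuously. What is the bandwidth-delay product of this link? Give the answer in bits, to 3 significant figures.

Propagation delay = 1100 / 2.3e+08 = 4.78261e-06 s.
BDP = R × t_prop = 779000000 × 4.78261e-06 = 3725.65 bits.

3730 bits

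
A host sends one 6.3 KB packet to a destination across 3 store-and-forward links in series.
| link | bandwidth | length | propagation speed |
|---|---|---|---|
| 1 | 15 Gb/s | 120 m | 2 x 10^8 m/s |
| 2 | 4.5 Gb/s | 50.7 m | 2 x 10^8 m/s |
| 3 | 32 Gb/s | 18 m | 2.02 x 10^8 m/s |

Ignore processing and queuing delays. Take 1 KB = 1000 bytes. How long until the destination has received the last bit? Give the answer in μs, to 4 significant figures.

L = 50400 bits.
Transmission delays (L/R per hop): 3.36, 11.2, 1.575 μs; sum = 16.135 μs.
Propagation delays (d/s per hop): 0.6, 0.2535, 0.0891089 μs; sum = 0.942609 μs.
End-to-end = 17.08 μs.

17.08 μs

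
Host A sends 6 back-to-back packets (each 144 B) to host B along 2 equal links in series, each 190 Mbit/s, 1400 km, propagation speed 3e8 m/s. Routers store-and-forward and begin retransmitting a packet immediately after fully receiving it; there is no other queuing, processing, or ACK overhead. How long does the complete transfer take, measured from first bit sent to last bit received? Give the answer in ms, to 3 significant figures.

9.38 ms

Per-hop transmission t_tx = L/R = 1152/190000000 = 0.00606316 ms.
Per-hop propagation t_prop = 1400000/300000000 = 4.66667 ms.
Pipeline fill: first packet needs 2·t_tx to clear all hops; remaining 5 packets each add one t_tx.
Total = (2+6-1)·t_tx + 2·t_prop = 7·0.00606316 + 2·4.66667 = 9.38 ms.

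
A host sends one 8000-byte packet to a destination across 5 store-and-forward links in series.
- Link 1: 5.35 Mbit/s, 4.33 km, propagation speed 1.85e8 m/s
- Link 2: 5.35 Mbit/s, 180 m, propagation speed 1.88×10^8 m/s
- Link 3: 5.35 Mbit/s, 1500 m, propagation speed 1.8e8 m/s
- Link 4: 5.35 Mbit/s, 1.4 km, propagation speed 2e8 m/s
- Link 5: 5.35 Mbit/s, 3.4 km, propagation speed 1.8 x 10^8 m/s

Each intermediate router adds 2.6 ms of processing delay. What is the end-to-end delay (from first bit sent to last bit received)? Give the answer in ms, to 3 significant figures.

L = 8000 × 8 = 64000 bits.
Transmission delay per hop = L/R = 64000/5350000 = 11.9626 ms; 5 hops → 59.8131 ms.
Propagation delays (d/s per hop): 0.0234054, 0.000957447, 0.00833333, 0.007, 0.0188889 ms; sum = 0.0585851 ms.
Processing at 4 router(s): 4 × 2.6 ms = 10.4 ms.
End-to-end = 70.3 ms.

70.3 ms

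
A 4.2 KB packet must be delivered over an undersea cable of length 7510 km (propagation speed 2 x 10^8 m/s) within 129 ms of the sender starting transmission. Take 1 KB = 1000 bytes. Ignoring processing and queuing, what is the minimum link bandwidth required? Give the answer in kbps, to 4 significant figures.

L = 33600 bits.
Propagation delay = 7510000 / 200000000 = 37.55 ms.
Transmission budget = 129 − 37.55 = 91.45 ms.
R ≥ L / t_tx = 33600 bits / 0.09145 s = 367.4 kbps.

367.4 kbps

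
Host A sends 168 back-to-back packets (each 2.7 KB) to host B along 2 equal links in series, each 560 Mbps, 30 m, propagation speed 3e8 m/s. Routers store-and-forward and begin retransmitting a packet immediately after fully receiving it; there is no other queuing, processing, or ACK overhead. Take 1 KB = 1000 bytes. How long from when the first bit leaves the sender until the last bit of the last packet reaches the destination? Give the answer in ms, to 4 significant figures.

6.519 ms

Per-hop transmission t_tx = L/R = 21600/560000000 = 0.0385714 ms.
Per-hop propagation t_prop = 30/300000000 = 0.0001 ms.
Pipeline fill: first packet needs 2·t_tx to clear all hops; remaining 167 packets each add one t_tx.
Total = (2+168-1)·t_tx + 2·t_prop = 169·0.0385714 + 2·0.0001 = 6.519 ms.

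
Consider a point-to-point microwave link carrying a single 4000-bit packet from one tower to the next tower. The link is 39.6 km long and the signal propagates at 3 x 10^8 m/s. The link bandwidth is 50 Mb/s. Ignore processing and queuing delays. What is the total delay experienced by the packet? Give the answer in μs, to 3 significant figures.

212 μs

Transmission delay = L/R = 4000 / 50000000 = 80 μs.
Propagation delay = d/s = 39600 m / 300000000 m/s = 132 μs.
Total = 212 μs.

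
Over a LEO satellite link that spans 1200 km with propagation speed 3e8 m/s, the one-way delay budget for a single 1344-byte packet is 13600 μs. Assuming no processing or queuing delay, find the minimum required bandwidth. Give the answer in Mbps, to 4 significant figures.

L = 10752 bits.
Propagation delay = 1200000 / 300000000 = 4000 μs.
Transmission budget = 13600 − 4000 = 9600 μs.
R ≥ L / t_tx = 10752 bits / 0.0096 s = 1.120 Mbps.

1.120 Mbps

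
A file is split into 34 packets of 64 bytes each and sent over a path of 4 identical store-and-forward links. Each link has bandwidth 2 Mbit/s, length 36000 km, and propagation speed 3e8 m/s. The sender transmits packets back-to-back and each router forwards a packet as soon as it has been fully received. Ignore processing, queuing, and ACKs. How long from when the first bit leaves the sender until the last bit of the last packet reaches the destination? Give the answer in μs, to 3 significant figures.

489000 μs

Per-hop transmission t_tx = L/R = 512/2000000 = 256 μs.
Per-hop propagation t_prop = 36000000/300000000 = 120000 μs.
Pipeline fill: first packet needs 4·t_tx to clear all hops; remaining 33 packets each add one t_tx.
Total = (4+34-1)·t_tx + 4·t_prop = 37·256 + 4·120000 = 489000 μs.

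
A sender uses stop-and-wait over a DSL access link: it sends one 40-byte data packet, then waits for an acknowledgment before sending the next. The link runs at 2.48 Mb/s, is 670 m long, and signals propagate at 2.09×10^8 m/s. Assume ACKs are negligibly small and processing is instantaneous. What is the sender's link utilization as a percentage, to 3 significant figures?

t_tx = L/R = 320/2480000 = 0.000129032 s.
t_prop = 670/209000000 = 3.20574e-06 s; RTT = 6.41148e-06 s.
Cycle = t_tx + RTT = 0.000135444 s.
Utilization = t_tx / cycle = 0.000129032/0.000135444 = 95.3 %.

95.3 %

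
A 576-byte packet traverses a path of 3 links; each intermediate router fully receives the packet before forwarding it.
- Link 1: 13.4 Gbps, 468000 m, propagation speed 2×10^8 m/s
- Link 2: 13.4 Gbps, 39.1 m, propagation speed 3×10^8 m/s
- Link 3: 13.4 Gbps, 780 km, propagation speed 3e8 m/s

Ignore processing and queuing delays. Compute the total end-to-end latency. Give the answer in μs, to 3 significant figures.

L = 576 × 8 = 4608 bits.
Transmission delay per hop = L/R = 4608/13400000000 = 0.343881 μs; 3 hops → 1.03164 μs.
Propagation delays (d/s per hop): 2340, 0.130333, 2600 μs; sum = 4940.13 μs.
End-to-end = 4940 μs.

4940 μs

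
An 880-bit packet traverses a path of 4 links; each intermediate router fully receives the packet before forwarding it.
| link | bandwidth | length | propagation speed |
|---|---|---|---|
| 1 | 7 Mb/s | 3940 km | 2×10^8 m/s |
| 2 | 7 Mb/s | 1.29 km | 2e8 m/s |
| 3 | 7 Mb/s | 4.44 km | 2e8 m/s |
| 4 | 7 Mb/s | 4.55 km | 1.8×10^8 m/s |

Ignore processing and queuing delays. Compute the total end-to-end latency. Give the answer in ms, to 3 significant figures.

Transmission delay per hop = L/R = 880/7000000 = 0.125714 ms; 4 hops → 0.502857 ms.
Propagation delays (d/s per hop): 19.7, 0.00645, 0.0222, 0.0252778 ms; sum = 19.7539 ms.
End-to-end = 20.3 ms.

20.3 ms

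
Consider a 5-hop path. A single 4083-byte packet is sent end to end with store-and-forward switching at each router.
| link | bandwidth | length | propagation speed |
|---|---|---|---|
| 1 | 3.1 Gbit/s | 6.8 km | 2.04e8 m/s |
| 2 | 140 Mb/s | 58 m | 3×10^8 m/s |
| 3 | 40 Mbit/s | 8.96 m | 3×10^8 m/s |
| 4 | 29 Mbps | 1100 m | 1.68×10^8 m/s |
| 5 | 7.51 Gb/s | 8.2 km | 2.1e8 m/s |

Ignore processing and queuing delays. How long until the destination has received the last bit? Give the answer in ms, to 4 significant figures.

2.270 ms

L = 4083 × 8 = 32664 bits.
Transmission delays (L/R per hop): 0.0105368, 0.233314, 0.8166, 1.12634, 0.0043494 ms; sum = 2.19115 ms.
Propagation delays (d/s per hop): 0.0333333, 0.000193333, 2.98667e-05, 0.00654762, 0.0390476 ms; sum = 0.0791518 ms.
End-to-end = 2.270 ms.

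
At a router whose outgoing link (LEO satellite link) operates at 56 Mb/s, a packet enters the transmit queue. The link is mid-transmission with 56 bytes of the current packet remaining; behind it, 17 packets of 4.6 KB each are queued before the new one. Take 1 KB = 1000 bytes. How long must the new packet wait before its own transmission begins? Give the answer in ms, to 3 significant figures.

Each queued packet: L/R = 36800/56000000 = 0.657143 ms.
17 queued → 11.1714 ms.
Plus remaining 448 bits of current packet: 0.008 ms.
Queuing delay = 11.2 ms.

11.2 ms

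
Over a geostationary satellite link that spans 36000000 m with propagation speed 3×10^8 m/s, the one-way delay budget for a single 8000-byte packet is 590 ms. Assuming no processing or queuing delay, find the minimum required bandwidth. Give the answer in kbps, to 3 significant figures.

L = 64000 bits.
Propagation delay = 36000000 / 300000000 = 120 ms.
Transmission budget = 590 − 120 = 470 ms.
R ≥ L / t_tx = 64000 bits / 0.47 s = 136 kbps.

136 kbps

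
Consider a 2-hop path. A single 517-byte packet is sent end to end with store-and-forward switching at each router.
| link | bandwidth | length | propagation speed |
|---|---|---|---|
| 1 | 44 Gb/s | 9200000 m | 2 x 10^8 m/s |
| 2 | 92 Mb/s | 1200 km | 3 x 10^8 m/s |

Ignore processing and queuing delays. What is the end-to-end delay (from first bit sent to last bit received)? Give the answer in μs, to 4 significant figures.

50050 μs

L = 517 × 8 = 4136 bits.
Transmission delays (L/R per hop): 0.094, 44.9565 μs; sum = 45.0505 μs.
Propagation delays (d/s per hop): 46000, 4000 μs; sum = 50000 μs.
End-to-end = 50050 μs.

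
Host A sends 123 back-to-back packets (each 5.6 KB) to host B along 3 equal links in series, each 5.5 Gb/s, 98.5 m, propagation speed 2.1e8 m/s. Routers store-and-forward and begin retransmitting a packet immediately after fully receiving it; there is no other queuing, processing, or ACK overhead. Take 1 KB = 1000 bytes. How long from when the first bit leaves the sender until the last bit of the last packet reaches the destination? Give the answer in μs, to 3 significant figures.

1020 μs

Per-hop transmission t_tx = L/R = 44800/5500000000 = 8.14545 μs.
Per-hop propagation t_prop = 98.5/210000000 = 0.469048 μs.
Pipeline fill: first packet needs 3·t_tx to clear all hops; remaining 122 packets each add one t_tx.
Total = (3+123-1)·t_tx + 3·t_prop = 125·8.14545 + 3·0.469048 = 1020 μs.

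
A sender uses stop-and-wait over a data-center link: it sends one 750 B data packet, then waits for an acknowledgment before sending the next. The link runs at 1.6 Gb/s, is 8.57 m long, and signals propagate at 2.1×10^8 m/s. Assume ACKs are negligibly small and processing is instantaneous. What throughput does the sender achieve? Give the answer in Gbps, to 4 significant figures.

1.566 Gbps

t_tx = L/R = 6000/1600000000 = 3.75e-06 s.
t_prop = 8.57/210000000 = 4.08095e-08 s; RTT = 8.1619e-08 s.
Cycle = t_tx + RTT = 3.83162e-06 s.
Throughput = L / cycle = 6000 / 3.83162e-06 = 1.566 Gbps.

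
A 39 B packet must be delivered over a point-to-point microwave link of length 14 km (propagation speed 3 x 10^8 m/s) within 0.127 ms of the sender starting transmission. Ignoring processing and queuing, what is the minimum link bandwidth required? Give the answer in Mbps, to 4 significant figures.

3.884 Mbps

L = 312 bits.
Propagation delay = 14000 / 300000000 = 0.0466667 ms.
Transmission budget = 0.127 − 0.0466667 = 0.0803333 ms.
R ≥ L / t_tx = 312 bits / 8.03333e-05 s = 3.884 Mbps.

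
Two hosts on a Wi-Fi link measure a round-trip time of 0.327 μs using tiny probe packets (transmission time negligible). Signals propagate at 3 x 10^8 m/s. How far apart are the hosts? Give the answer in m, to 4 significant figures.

One-way propagation = RTT/2 = 0.1635 μs.
d = s × t = 300000000 × 1.635e-07 = 49.05 m.

49.05 m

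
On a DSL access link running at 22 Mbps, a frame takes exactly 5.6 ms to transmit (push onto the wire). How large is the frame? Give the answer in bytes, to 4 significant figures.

15400 bytes

L = R × t_tx = 22000000 b/s × 0.0056 s = 123200 bits.
In bytes: 123200 / 8 = 15400 bytes.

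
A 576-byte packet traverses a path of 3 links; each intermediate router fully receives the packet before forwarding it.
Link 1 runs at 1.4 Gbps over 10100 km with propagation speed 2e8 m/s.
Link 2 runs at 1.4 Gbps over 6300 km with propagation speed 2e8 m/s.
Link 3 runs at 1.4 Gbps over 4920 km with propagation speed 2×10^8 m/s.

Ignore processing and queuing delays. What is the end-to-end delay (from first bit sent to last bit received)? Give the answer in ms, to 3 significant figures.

L = 576 × 8 = 4608 bits.
Transmission delay per hop = L/R = 4608/1400000000 = 0.00329143 ms; 3 hops → 0.00987429 ms.
Propagation delays (d/s per hop): 50.5, 31.5, 24.6 ms; sum = 106.6 ms.
End-to-end = 107 ms.

107 ms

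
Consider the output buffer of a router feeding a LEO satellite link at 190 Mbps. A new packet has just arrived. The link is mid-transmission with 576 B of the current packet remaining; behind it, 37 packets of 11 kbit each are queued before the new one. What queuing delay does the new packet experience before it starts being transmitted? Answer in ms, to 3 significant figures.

2.17 ms

Each queued packet: L/R = 11000/190000000 = 0.0578947 ms.
37 queued → 2.14211 ms.
Plus remaining 4608 bits of current packet: 0.0242526 ms.
Queuing delay = 2.17 ms.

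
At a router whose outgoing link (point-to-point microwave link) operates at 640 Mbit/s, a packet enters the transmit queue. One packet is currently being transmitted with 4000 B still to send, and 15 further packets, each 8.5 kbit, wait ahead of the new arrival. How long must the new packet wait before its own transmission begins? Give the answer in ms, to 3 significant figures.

0.249 ms

Each queued packet: L/R = 8500/640000000 = 0.0132813 ms.
15 queued → 0.199219 ms.
Plus remaining 32000 bits of current packet: 0.05 ms.
Queuing delay = 0.249 ms.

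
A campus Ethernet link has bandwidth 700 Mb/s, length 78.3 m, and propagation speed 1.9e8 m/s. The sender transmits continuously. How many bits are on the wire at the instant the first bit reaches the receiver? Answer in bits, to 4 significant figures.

Propagation delay = 78.3 / 190000000 = 4.12105e-07 s.
BDP = R × t_prop = 700000000 × 4.12105e-07 = 288.474 bits.

288.5 bits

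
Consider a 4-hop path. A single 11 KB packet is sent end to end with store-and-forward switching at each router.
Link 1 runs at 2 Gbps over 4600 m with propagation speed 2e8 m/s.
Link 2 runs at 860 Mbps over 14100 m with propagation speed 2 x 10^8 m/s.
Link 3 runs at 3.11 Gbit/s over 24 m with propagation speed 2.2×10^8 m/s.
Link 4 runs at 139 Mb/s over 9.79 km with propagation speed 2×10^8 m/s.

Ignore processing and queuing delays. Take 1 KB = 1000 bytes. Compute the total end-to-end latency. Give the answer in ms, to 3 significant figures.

L = 88000 bits.
Transmission delays (L/R per hop): 0.044, 0.102326, 0.0282958, 0.633094 ms; sum = 0.807715 ms.
Propagation delays (d/s per hop): 0.023, 0.0705, 0.000109091, 0.04895 ms; sum = 0.142559 ms.
End-to-end = 0.950 ms.

0.950 ms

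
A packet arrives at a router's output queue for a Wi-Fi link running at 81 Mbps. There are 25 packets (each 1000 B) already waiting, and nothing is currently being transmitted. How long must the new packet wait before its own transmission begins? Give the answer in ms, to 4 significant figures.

2.469 ms

Each queued packet: L/R = 8000/81000000 = 0.0987654 ms.
25 queued → 2.46914 ms.
Queuing delay = 2.469 ms.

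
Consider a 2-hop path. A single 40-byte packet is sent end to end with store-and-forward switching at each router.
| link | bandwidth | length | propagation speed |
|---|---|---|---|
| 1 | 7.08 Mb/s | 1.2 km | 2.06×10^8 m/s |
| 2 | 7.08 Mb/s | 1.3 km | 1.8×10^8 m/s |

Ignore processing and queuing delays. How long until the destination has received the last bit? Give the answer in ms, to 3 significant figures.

L = 40 × 8 = 320 bits.
Transmission delay per hop = L/R = 320/7080000 = 0.0451977 ms; 2 hops → 0.0903955 ms.
Propagation delays (d/s per hop): 0.00582524, 0.00722222 ms; sum = 0.0130475 ms.
End-to-end = 0.103 ms.

0.103 ms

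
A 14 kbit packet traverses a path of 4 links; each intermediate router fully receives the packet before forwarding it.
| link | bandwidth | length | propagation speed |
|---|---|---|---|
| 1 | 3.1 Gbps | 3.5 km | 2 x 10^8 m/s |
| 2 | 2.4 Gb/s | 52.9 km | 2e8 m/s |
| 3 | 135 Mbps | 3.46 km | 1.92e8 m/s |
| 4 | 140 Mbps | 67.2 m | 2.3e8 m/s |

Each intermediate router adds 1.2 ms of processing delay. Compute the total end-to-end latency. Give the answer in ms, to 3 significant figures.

4.11 ms

L = 14000 bits.
Transmission delays (L/R per hop): 0.00451613, 0.00583333, 0.103704, 0.1 ms; sum = 0.214053 ms.
Propagation delays (d/s per hop): 0.0175, 0.2645, 0.0180208, 0.000292174 ms; sum = 0.300313 ms.
Processing at 3 router(s): 3 × 1.2 ms = 3.6 ms.
End-to-end = 4.11 ms.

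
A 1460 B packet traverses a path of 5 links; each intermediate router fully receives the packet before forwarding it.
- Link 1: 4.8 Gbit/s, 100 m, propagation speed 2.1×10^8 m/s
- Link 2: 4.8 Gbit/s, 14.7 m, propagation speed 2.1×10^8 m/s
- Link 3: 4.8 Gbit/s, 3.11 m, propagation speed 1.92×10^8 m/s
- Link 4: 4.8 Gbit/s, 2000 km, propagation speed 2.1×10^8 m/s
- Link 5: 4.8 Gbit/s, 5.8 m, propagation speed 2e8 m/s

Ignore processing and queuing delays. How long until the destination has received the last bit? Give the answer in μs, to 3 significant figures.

L = 1460 × 8 = 11680 bits.
Transmission delay per hop = L/R = 11680/4800000000 = 2.43333 μs; 5 hops → 12.1667 μs.
Propagation delays (d/s per hop): 0.47619, 0.07, 0.0161979, 9523.81, 0.029 μs; sum = 9524.4 μs.
End-to-end = 9540 μs.

9540 μs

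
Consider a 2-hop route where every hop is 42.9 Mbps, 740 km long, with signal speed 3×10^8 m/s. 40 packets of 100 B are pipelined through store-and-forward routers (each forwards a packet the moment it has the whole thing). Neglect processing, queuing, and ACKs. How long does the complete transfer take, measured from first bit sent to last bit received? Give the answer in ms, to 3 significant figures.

5.70 ms

Per-hop transmission t_tx = L/R = 800/42900000 = 0.018648 ms.
Per-hop propagation t_prop = 740000/300000000 = 2.46667 ms.
Pipeline fill: first packet needs 2·t_tx to clear all hops; remaining 39 packets each add one t_tx.
Total = (2+40-1)·t_tx + 2·t_prop = 41·0.018648 + 2·2.46667 = 5.70 ms.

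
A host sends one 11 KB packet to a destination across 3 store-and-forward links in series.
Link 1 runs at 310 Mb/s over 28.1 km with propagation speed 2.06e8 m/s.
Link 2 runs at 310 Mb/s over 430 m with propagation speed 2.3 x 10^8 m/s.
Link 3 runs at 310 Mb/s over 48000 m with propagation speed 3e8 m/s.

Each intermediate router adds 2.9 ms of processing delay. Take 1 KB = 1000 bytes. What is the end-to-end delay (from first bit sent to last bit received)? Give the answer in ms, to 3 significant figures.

6.95 ms

L = 88000 bits.
Transmission delay per hop = L/R = 88000/310000000 = 0.283871 ms; 3 hops → 0.851613 ms.
Propagation delays (d/s per hop): 0.136408, 0.00186957, 0.16 ms; sum = 0.298277 ms.
Processing at 2 router(s): 2 × 2.9 ms = 5.8 ms.
End-to-end = 6.95 ms.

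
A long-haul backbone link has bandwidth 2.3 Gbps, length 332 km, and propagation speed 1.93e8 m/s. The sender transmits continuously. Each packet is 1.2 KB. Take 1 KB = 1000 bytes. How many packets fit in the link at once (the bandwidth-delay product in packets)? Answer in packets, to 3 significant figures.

412 packets

Propagation delay = 332000 / 193000000 = 0.00172021 s.
BDP = R × t_prop = 2300000000 × 0.00172021 = 3956480 bits.
In packets of 9600 bits: 412 packets.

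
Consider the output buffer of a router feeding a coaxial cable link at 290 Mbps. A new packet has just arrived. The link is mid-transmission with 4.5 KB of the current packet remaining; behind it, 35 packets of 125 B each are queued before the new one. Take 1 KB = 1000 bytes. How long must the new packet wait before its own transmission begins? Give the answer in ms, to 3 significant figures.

Each queued packet: L/R = 1000/290000000 = 0.00344828 ms.
35 queued → 0.12069 ms.
Plus remaining 36000 bits of current packet: 0.124138 ms.
Queuing delay = 0.245 ms.

0.245 ms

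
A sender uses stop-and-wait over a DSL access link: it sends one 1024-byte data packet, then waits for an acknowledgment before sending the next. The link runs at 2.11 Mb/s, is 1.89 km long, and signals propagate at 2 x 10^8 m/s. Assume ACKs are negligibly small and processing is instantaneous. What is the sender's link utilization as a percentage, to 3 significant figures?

t_tx = L/R = 8192/2110000 = 0.00388246 s.
t_prop = 1890/200000000 = 9.45e-06 s; RTT = 1.89e-05 s.
Cycle = t_tx + RTT = 0.00390136 s.
Utilization = t_tx / cycle = 0.00388246/0.00390136 = 99.5 %.

99.5 %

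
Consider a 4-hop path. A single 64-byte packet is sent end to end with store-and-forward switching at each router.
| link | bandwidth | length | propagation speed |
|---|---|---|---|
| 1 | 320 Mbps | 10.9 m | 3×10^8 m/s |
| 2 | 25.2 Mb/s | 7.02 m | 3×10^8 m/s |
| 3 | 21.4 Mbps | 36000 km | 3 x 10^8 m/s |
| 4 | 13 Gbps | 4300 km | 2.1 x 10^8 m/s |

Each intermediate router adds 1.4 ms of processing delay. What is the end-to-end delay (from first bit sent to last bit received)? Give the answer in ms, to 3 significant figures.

145 ms

L = 64 × 8 = 512 bits.
Transmission delays (L/R per hop): 0.0016, 0.0203175, 0.0239252, 3.93846e-05 ms; sum = 0.0458821 ms.
Propagation delays (d/s per hop): 3.63333e-05, 2.34e-05, 120, 20.4762 ms; sum = 140.476 ms.
Processing at 3 router(s): 3 × 1.4 ms = 4.2 ms.
End-to-end = 145 ms.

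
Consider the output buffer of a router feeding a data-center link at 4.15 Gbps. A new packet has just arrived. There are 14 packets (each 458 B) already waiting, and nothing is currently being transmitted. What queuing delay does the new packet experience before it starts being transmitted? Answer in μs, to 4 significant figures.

Each queued packet: L/R = 3664/4.15e+09 = 0.882892 μs.
14 queued → 12.3605 μs.
Queuing delay = 12.36 μs.

12.36 μs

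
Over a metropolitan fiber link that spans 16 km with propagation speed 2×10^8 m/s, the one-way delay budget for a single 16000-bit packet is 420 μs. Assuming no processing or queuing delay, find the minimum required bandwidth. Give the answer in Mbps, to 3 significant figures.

47.1 Mbps

Propagation delay = 16000 / 200000000 = 80 μs.
Transmission budget = 420 − 80 = 340 μs.
R ≥ L / t_tx = 16000 bits / 0.00034 s = 47.1 Mbps.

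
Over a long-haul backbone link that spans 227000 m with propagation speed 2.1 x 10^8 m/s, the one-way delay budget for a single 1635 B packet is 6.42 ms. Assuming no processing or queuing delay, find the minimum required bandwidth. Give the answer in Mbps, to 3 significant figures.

L = 13080 bits.
Propagation delay = 227000 / 210000000 = 1.08095 ms.
Transmission budget = 6.42 − 1.08095 = 5.33905 ms.
R ≥ L / t_tx = 13080 bits / 0.00533905 s = 2.45 Mbps.

2.45 Mbps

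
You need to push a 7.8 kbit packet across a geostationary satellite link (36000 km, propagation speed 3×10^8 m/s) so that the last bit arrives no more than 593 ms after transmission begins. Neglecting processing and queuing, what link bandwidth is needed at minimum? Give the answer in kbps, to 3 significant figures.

Propagation delay = 36000000 / 300000000 = 120 ms.
Transmission budget = 593 − 120 = 473 ms.
R ≥ L / t_tx = 7800 bits / 0.473 s = 16.5 kbps.

16.5 kbps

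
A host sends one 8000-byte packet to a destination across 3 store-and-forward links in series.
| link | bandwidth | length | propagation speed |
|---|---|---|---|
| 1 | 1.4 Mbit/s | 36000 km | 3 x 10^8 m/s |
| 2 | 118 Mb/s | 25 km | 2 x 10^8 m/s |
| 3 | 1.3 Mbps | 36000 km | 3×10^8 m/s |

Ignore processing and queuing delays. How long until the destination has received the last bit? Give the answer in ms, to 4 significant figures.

L = 8000 × 8 = 64000 bits.
Transmission delays (L/R per hop): 45.7143, 0.542373, 49.2308 ms; sum = 95.4874 ms.
Propagation delays (d/s per hop): 120, 0.125, 120 ms; sum = 240.125 ms.
End-to-end = 335.6 ms.

335.6 ms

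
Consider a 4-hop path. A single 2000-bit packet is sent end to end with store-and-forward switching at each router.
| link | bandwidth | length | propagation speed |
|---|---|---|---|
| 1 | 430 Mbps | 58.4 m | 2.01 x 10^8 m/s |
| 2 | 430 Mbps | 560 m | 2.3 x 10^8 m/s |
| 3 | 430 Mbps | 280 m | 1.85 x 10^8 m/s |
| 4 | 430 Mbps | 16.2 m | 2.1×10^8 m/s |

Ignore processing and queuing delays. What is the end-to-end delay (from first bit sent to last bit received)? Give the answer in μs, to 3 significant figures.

22.9 μs

Transmission delay per hop = L/R = 2000/430000000 = 4.65116 μs; 4 hops → 18.6047 μs.
Propagation delays (d/s per hop): 0.290547, 2.43478, 1.51351, 0.0771429 μs; sum = 4.31599 μs.
End-to-end = 22.9 μs.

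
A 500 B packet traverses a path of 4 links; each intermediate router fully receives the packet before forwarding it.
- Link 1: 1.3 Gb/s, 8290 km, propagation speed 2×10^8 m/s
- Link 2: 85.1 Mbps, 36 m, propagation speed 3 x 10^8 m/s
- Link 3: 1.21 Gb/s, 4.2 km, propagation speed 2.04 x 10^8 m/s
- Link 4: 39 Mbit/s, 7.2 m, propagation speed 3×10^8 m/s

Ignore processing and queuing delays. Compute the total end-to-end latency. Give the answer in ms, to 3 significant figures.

41.6 ms

L = 500 × 8 = 4000 bits.
Transmission delays (L/R per hop): 0.00307692, 0.0470035, 0.00330579, 0.102564 ms; sum = 0.15595 ms.
Propagation delays (d/s per hop): 41.45, 0.00012, 0.0205882, 2.4e-05 ms; sum = 41.4707 ms.
End-to-end = 41.6 ms.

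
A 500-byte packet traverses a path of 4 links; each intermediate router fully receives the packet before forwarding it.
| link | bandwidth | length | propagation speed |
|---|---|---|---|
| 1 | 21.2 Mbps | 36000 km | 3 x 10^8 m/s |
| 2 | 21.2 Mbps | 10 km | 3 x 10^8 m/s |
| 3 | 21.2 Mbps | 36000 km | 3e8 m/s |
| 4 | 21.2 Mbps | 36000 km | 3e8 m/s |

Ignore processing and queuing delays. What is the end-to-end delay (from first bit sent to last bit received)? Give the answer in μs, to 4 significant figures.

360800 μs

L = 500 × 8 = 4000 bits.
Transmission delay per hop = L/R = 4000/21200000 = 188.679 μs; 4 hops → 754.717 μs.
Propagation delays (d/s per hop): 120000, 33.3333, 120000, 120000 μs; sum = 360033 μs.
End-to-end = 360800 μs.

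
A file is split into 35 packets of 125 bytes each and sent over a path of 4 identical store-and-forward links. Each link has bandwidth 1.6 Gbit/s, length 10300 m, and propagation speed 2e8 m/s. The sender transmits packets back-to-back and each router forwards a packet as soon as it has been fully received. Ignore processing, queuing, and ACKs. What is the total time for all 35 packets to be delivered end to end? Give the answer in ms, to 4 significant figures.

Per-hop transmission t_tx = L/R = 1000/1600000000 = 0.000625 ms.
Per-hop propagation t_prop = 10300/200000000 = 0.0515 ms.
Pipeline fill: first packet needs 4·t_tx to clear all hops; remaining 34 packets each add one t_tx.
Total = (4+35-1)·t_tx + 4·t_prop = 38·0.000625 + 4·0.0515 = 0.2298 ms.

0.2298 ms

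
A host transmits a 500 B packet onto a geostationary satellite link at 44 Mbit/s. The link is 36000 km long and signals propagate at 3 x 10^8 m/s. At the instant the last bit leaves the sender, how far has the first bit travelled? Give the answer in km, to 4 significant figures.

27.27 km

t_tx = L/R = 4000/44000000 = 9.09091e-05 s.
Distance = s × t_tx = 300000000 × 9.09091e-05 = 27.27 km.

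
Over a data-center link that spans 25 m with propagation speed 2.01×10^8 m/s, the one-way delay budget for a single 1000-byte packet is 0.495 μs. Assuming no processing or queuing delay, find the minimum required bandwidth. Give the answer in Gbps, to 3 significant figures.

L = 8000 bits.
Propagation delay = 25 / 2.01e+08 = 0.124378 μs.
Transmission budget = 0.495 − 0.124378 = 0.370622 μs.
R ≥ L / t_tx = 8000 bits / 3.70622e-07 s = 21.6 Gbps.

21.6 Gbps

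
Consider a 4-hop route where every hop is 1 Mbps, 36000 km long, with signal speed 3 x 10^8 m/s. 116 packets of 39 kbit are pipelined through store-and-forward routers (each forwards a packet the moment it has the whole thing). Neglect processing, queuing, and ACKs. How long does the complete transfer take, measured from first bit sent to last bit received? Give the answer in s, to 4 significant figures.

5.121 s

Per-hop transmission t_tx = L/R = 39000/1000000 = 0.039 s.
Per-hop propagation t_prop = 36000000/300000000 = 0.12 s.
Pipeline fill: first packet needs 4·t_tx to clear all hops; remaining 115 packets each add one t_tx.
Total = (4+116-1)·t_tx + 4·t_prop = 119·0.039 + 4·0.12 = 5.121 s.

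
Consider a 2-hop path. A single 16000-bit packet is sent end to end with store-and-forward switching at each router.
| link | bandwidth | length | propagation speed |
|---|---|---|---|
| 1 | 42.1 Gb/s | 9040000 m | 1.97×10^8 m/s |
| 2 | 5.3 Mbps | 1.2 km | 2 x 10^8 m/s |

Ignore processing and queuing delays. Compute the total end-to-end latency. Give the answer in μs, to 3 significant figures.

Transmission delays (L/R per hop): 0.380048, 3018.87 μs; sum = 3019.25 μs.
Propagation delays (d/s per hop): 45888.3, 6 μs; sum = 45894.3 μs.
End-to-end = 48900 μs.

48900 μs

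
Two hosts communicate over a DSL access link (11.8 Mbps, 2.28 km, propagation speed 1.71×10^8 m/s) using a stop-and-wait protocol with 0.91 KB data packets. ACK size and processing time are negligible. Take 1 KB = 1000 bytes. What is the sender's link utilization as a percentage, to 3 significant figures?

95.9 %

t_tx = L/R = 7280/11800000 = 0.000616949 s.
t_prop = 2280/171000000 = 1.33333e-05 s; RTT = 2.66667e-05 s.
Cycle = t_tx + RTT = 0.000643616 s.
Utilization = t_tx / cycle = 0.000616949/0.000643616 = 95.9 %.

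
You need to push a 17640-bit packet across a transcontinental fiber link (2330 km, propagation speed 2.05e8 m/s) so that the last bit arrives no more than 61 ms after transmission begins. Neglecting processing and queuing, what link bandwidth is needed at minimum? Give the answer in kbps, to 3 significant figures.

355 kbps

Propagation delay = 2330000 / 2.05e+08 = 11.3659 ms.
Transmission budget = 61 − 11.3659 = 49.6341 ms.
R ≥ L / t_tx = 17640 bits / 0.0496341 s = 355 kbps.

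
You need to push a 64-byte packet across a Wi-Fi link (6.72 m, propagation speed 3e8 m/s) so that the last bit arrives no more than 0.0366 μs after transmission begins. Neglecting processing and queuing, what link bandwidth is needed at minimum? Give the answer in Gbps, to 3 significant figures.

L = 512 bits.
Propagation delay = 6.72 / 300000000 = 0.0224 μs.
Transmission budget = 0.0366 − 0.0224 = 0.0142 μs.
R ≥ L / t_tx = 512 bits / 1.42e-08 s = 36.1 Gbps.

36.1 Gbps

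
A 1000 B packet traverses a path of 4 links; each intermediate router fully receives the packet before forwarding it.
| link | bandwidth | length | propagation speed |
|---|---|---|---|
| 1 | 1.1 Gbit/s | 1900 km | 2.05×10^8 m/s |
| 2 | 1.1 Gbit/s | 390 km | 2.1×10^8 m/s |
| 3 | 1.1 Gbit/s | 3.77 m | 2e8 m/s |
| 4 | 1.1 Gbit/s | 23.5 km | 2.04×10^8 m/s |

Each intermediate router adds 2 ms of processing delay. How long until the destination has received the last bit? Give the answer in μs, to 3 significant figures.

L = 1000 × 8 = 8000 bits.
Transmission delay per hop = L/R = 8000/1100000000 = 7.27273 μs; 4 hops → 29.0909 μs.
Propagation delays (d/s per hop): 9268.29, 1857.14, 0.01885, 115.196 μs; sum = 11240.7 μs.
Processing at 3 router(s): 3 × 2 ms = 6000 μs.
End-to-end = 17300 μs.

17300 μs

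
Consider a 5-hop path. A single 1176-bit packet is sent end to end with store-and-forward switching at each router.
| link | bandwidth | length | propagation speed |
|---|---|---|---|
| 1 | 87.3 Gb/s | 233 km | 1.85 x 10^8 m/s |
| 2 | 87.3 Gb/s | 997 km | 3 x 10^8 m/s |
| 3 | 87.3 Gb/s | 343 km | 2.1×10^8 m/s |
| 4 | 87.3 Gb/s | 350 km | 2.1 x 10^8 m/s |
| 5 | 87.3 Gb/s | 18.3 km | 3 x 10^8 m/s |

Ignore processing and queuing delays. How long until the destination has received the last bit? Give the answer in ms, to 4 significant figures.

7.944 ms

Transmission delay per hop = L/R = 1176/87300000000 = 1.34708e-05 ms; 5 hops → 6.7354e-05 ms.
Propagation delays (d/s per hop): 1.25946, 3.32333, 1.63333, 1.66667, 0.061 ms; sum = 7.94379 ms.
End-to-end = 7.944 ms.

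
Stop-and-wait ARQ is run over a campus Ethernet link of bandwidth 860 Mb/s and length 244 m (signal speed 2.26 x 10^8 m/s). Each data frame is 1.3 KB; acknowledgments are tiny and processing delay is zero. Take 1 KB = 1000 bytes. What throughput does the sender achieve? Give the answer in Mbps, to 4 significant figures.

729.7 Mbps

t_tx = L/R = 10400/860000000 = 1.2093e-05 s.
t_prop = 244/2.26e+08 = 1.07965e-06 s; RTT = 2.15929e-06 s.
Cycle = t_tx + RTT = 1.42523e-05 s.
Throughput = L / cycle = 10400 / 1.42523e-05 = 729.7 Mbps.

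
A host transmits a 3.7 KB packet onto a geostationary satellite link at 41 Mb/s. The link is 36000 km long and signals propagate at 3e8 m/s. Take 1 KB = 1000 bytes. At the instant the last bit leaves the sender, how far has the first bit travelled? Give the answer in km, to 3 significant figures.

t_tx = L/R = 29600/41000000 = 0.000721951 s.
Distance = s × t_tx = 300000000 × 0.000721951 = 217 km.

217 km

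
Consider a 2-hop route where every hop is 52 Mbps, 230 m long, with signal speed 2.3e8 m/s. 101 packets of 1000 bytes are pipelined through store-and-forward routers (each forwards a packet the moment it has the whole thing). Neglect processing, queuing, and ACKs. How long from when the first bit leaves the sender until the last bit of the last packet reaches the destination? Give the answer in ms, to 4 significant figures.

15.69 ms

Per-hop transmission t_tx = L/R = 8000/52000000 = 0.153846 ms.
Per-hop propagation t_prop = 230/2.3e+08 = 0.001 ms.
Pipeline fill: first packet needs 2·t_tx to clear all hops; remaining 100 packets each add one t_tx.
Total = (2+101-1)·t_tx + 2·t_prop = 102·0.153846 + 2·0.001 = 15.69 ms.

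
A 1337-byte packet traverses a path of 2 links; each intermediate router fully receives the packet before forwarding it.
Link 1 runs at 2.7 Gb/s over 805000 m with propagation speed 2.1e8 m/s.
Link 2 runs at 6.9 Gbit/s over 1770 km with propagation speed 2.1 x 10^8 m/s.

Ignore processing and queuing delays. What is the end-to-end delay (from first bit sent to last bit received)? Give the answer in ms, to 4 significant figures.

12.27 ms

L = 1337 × 8 = 10696 bits.
Transmission delays (L/R per hop): 0.00396148, 0.00155014 ms; sum = 0.00551163 ms.
Propagation delays (d/s per hop): 3.83333, 8.42857 ms; sum = 12.2619 ms.
End-to-end = 12.27 ms.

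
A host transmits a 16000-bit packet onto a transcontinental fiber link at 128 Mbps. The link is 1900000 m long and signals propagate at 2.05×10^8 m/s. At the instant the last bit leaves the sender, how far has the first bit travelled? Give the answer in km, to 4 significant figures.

t_tx = L/R = 16000/128000000 = 0.000125 s.
Distance = s × t_tx = 2.05e+08 × 0.000125 = 25.63 km.

25.63 km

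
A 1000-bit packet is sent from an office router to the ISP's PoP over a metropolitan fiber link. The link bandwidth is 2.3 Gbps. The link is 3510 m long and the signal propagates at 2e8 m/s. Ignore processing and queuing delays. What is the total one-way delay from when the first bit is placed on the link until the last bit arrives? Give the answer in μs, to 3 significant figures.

18.0 μs

Transmission delay = L/R = 1000 / 2300000000 = 0.434783 μs.
Propagation delay = d/s = 3510 m / 200000000 m/s = 17.55 μs.
Total = 18.0 μs.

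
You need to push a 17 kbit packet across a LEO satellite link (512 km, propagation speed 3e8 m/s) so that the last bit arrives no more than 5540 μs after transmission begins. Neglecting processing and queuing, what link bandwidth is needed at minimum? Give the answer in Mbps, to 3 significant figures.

4.43 Mbps

Propagation delay = 512000 / 300000000 = 1706.67 μs.
Transmission budget = 5540 − 1706.67 = 3833.33 μs.
R ≥ L / t_tx = 17000 bits / 0.00383333 s = 4.43 Mbps.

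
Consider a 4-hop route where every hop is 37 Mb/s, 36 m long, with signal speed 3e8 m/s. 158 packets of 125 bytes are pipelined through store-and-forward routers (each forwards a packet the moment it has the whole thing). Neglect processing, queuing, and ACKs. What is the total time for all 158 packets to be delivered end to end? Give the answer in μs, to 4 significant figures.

4352 μs

Per-hop transmission t_tx = L/R = 1000/37000000 = 27.027 μs.
Per-hop propagation t_prop = 36/300000000 = 0.12 μs.
Pipeline fill: first packet needs 4·t_tx to clear all hops; remaining 157 packets each add one t_tx.
Total = (4+158-1)·t_tx + 4·t_prop = 161·27.027 + 4·0.12 = 4352 μs.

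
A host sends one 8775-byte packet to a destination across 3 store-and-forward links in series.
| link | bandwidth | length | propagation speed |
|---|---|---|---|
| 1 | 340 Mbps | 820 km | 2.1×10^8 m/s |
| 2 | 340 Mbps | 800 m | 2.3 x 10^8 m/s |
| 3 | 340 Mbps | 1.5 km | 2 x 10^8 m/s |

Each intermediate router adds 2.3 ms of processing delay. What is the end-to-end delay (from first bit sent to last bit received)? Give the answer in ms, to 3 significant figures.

L = 8775 × 8 = 70200 bits.
Transmission delay per hop = L/R = 70200/340000000 = 0.206471 ms; 3 hops → 0.619412 ms.
Propagation delays (d/s per hop): 3.90476, 0.00347826, 0.0075 ms; sum = 3.91574 ms.
Processing at 2 router(s): 2 × 2.3 ms = 4.6 ms.
End-to-end = 9.14 ms.

9.14 ms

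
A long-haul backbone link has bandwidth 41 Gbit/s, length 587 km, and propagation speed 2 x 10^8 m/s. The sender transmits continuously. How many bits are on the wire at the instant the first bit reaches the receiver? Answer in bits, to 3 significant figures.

Propagation delay = 587000 / 200000000 = 0.002935 s.
BDP = R × t_prop = 41000000000 × 0.002935 = 120335000 bits.

120000000 bits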